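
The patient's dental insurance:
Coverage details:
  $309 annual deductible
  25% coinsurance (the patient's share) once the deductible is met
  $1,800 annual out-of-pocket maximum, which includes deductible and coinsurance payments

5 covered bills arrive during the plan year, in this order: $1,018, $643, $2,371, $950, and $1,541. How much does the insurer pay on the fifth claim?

$1,218.25

Claim 1 ($1,018): $309 finishes the deductible; $709 goes to coinsurance; coinsurance $709 × 25% = $177.25. Patient owes $486.25 (running OOP $486.25). Insurer: $1,018 − $486.25 = $531.75.
Claim 2 ($643): deductible met; 25% of $643 = $160.75. Cost to patient: $160.75. OOP to date $647. Plan pays $643 − $160.75 = $482.25.
Claim 3 ($2,371): deductible already satisfied, so patient's share is 25% × $2,371 = $592.75. Cost to patient: $592.75. OOP to date $1,239.75. Insurer: $2,371 − $592.75 = $1,778.25.
Claim 4 ($950): deductible already satisfied, so patient's share is 25% × $950 = $237.50. Cost to patient: $237.50. OOP to date $1,477.25. Plan pays $950 − $237.50 = $712.50.
Claim 5 ($1,541): deductible met; 25% of $1,541 = $385.25. OOP would hit $1,862.50 > $1,800, so the cap limits the patient to $1,800 − $1,477.25 = $322.75. Insurer: $1,541 − $322.75 = $1,218.25.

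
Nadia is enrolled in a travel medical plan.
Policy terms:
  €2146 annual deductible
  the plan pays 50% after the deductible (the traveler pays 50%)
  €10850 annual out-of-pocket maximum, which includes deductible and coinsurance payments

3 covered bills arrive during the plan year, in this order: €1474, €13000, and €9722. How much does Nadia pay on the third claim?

€2540

Claim 1 — €1474: fully absorbed by the deductible. Traveler owes €1474 (running OOP €1474).
Claim 2 — €13000: €672 to deductible, leaving €12328; coinsurance €12328 × 50% = €6164. Traveler pays €6836; OOP now €8310.
Claim 3 — €9722: deductible met; 50% of €9722 = €4861. Adding that to €8310 gives €13171, past the €10850 cap; traveler pays only €10850 − €8310 = €2540.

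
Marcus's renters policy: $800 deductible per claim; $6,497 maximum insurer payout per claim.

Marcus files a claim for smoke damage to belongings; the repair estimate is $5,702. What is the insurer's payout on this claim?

Subtract the deductible: $5,702 − $800 = $4,902.
$4,902 ≤ $6,497, so the limit doesn't bind; insurer pays $4,902.

$4,902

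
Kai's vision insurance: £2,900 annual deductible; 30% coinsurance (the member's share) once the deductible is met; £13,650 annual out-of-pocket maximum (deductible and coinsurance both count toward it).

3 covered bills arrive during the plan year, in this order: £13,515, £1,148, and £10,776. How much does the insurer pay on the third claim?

£7,543.20

Bill 1, £13,515: deductible takes £2,900, £10,615 remains; 30% of £10,615 = £3,184.50. Member owes £6,084.50 (running OOP £6,084.50). Insurer: £13,515 − £6,084.50 = £7,430.50.
Bill 2, £1,148: deductible met; 30% of £1,148 = £344.40. Member pays £344.40; OOP now £6,428.90. Plan pays £1,148 − £344.40 = £803.60.
Bill 3, £10,776: 30% coinsurance on £10,776 = £3,232.80. Cost to member: £3,232.80. OOP to date £9,661.70. Plan pays £10,776 − £3,232.80 = £7,543.20.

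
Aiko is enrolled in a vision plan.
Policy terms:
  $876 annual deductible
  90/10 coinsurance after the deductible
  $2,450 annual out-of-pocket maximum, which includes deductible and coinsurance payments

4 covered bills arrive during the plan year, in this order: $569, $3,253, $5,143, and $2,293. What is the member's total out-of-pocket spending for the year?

Bill 1, $569: fully absorbed by the deductible. Member owes $569 (running OOP $569).
Bill 2, $3,253: $307 finishes the deductible; $2,946 goes to coinsurance; coinsurance $2,946 × 10% = $294.60. Cost to member: $601.60. OOP to date $1,170.60.
Bill 3, $5,143: 10% coinsurance on $5,143 = $514.30. Member pays $514.30; OOP now $1,684.90.
Bill 4, $2,293: deductible met; 10% of $2,293 = $229.30. Cost to member: $229.30. OOP to date $1,914.20.
Summing the member's payments: $569 + $601.60 + $514.30 + $229.30 = $1,914.20.

$1,914.20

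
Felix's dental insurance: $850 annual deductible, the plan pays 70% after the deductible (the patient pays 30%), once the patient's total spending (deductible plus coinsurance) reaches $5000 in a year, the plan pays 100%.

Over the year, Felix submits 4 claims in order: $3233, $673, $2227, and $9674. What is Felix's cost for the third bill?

#1 ($3233): $850 to deductible, leaving $2383; 30% of $2383 = $714.90. Patient pays $1564.90; OOP now $1564.90.
#2 ($673): deductible already satisfied, so patient's share is 30% × $673 = $201.90. Patient owes $201.90 (running OOP $1766.80).
#3 ($2227): deductible met; 30% of $2227 = $668.10. Patient owes $668.10 (running OOP $2434.90).

$668.10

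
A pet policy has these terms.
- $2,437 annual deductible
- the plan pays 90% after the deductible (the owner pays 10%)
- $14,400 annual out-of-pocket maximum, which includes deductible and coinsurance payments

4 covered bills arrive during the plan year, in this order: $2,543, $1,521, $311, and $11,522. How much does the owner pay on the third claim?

Claim 1 — $2,543: $2,437 finishes the deductible; $106 goes to coinsurance; 10% of $106 = $10.60. Owner pays $2,447.60; OOP now $2,447.60.
Claim 2 — $1,521: deductible already satisfied, so owner's share is 10% × $1,521 = $152.10. Owner owes $152.10 (running OOP $2,599.70).
Claim 3 — $311: deductible already satisfied, so owner's share is 10% × $311 = $31.10. Owner owes $31.10 (running OOP $2,630.80).

$31.10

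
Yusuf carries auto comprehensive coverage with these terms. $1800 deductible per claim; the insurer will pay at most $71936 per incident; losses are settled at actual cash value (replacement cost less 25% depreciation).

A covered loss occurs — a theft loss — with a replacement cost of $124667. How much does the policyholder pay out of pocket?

$52731

Depreciate 25%: the covered value is $124667 × 0.75 = $93500.25.
Subtract the deductible: $93500.25 − $1800 = $91700.25.
Since $91700.25 > $71936, the payout is capped at $71936.
Out of pocket: $124667 − $71936 = $52731.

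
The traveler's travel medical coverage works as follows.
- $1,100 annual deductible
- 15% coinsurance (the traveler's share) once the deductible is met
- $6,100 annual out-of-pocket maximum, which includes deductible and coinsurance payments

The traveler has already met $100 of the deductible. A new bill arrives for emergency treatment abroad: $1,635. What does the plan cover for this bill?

$539.75

Deductible still to meet: $1,100 − $100 = $1,000.
The remaining $635 (= $1,635 − $1,000) moves to coinsurance.
Traveler's 15% share of $635 is $95.25.
So the traveler owes $1,000 + $95.25 = $1,095.25 before any cap.
Cumulative spending $100 + $1,095.25 = $1,195.25 stays under the $6,100 maximum.
Insurer pays the balance: $1,635 − $1,095.25 = $539.75.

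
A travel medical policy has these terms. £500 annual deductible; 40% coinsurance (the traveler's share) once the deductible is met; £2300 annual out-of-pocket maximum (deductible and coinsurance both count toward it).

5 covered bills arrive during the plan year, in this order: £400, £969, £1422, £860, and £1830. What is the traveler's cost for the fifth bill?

Bill 1, £400: all of it applies to the deductible. Cost to traveler: £400. OOP to date £400.
Bill 2, £969: £100 finishes the deductible; £869 goes to coinsurance; 40% of £869 = £347.60. Traveler pays £447.60; OOP now £847.60.
Bill 3, £1422: deductible met; 40% of £1422 = £568.80. Traveler owes £568.80 (running OOP £1416.40).
Bill 4, £860: deductible met; 40% of £860 = £344. Traveler pays £344; OOP now £1760.40.
Bill 5, £1830: deductible met; 40% of £1830 = £732. Adding that to £1760.40 gives £2492.40, past the £2300 cap; traveler pays only £2300 − £1760.40 = £539.60.

£539.60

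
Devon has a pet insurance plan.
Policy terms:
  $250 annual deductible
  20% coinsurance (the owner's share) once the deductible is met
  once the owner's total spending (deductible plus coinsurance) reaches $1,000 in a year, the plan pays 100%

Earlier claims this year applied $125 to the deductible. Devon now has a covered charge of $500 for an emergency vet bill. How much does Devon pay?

Deductible still to meet: $250 − $125 = $125.
The remaining $375 (= $500 − $125) moves to coinsurance.
Owner's 20% share of $375 is $75.
Owner responsibility before any cap: $125 + $75 = $200.
Total out-of-pocket so far would be $125 + $200 = $325, below the $1,000 cap — no reduction.

$200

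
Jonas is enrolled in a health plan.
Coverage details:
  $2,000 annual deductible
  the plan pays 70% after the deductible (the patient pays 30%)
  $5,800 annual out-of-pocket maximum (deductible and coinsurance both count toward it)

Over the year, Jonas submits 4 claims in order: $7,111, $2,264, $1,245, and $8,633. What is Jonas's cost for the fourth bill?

Claim 1 ($7,111): deductible takes $2,000, $5,111 remains; patient's 30% is $1,533.30. Patient pays $3,533.30; OOP now $3,533.30.
Claim 2 ($2,264): deductible already satisfied, so patient's share is 30% × $2,264 = $679.20. Cost to patient: $679.20. OOP to date $4,212.50.
Claim 3 ($1,245): deductible already satisfied, so patient's share is 30% × $1,245 = $373.50. Patient pays $373.50; OOP now $4,586.
Claim 4 ($8,633): deductible already satisfied, so patient's share is 30% × $8,633 = $2,589.90. Adding that to $4,586 gives $7,175.90, past the $5,800 cap; patient pays only $5,800 − $4,586 = $1,214.

$1,214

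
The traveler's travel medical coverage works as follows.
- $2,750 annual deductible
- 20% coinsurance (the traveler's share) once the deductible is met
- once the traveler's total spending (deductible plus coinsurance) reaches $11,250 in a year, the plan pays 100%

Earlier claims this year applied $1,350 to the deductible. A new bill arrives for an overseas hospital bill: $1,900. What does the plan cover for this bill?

$400

Remaining deductible: $2,750 − $1,350 = $1,400.
After the $1,400 deductible portion, $1,900 − $1,400 = $500 is subject to coinsurance.
Coinsurance: $500 × 20% = $100.
That puts the traveler's cost at $1,400 + $100 = $1,500 before any cap.
Year-to-date out-of-pocket becomes $1,350 + $1,500 = $2,850, still under the $11,250 maximum, so no cap applies.
The insurer covers the remainder: $1,900 − $1,500 = $400.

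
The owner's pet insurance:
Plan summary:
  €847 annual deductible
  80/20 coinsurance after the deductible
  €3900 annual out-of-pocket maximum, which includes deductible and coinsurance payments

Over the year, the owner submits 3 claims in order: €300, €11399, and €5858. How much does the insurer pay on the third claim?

€4975.40

Bill 1, €300: fully absorbed by the deductible. Cost to owner: €300. OOP to date €300. Plan pays €300 − €300 = €0.
Bill 2, €11399: €547 to deductible, leaving €10852; coinsurance €10852 × 20% = €2170.40. Owner owes €2717.40 (running OOP €3017.40). Plan pays €11399 − €2717.40 = €8681.60.
Bill 3, €5858: 20% coinsurance on €5858 = €1171.60. Adding that to €3017.40 gives €4189, past the €3900 cap; owner pays only €3900 − €3017.40 = €882.60. Plan pays €5858 − €882.60 = €4975.40.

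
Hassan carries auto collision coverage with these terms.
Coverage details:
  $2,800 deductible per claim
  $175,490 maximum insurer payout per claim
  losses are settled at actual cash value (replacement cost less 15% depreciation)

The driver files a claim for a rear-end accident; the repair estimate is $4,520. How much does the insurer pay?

At 15% depreciation, ACV = $4,520 − $678 = $3,842.
Less the $2,800 deductible: $3,842 − $2,800 = $1,042.
That's under the $175,490 cap, so the insurer reimburses the full $1,042.

$1,042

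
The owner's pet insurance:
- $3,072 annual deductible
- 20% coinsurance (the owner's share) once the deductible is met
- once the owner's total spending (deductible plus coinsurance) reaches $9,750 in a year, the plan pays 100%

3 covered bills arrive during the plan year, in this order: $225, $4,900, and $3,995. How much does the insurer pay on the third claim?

#1 ($225): fully absorbed by the deductible. Cost to owner: $225. OOP to date $225. Plan pays $225 − $225 = $0.
#2 ($4,900): deductible takes $2,847, $2,053 remains; owner's 20% is $410.60. Owner pays $3,257.60; OOP now $3,482.60. Insurer: $4,900 − $3,257.60 = $1,642.40.
#3 ($3,995): deductible met; 20% of $3,995 = $799. Cost to owner: $799. OOP to date $4,281.60. Insurer: $3,995 − $799 = $3,196.

$3,196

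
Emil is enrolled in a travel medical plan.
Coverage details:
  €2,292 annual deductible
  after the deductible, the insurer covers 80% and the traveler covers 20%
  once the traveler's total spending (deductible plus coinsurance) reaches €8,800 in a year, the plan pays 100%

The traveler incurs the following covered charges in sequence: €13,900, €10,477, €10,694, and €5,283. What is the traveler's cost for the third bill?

€2,091

Bill 1, €13,900: €2,292 to deductible, leaving €11,608; coinsurance €11,608 × 20% = €2,321.60. Traveler owes €4,613.60 (running OOP €4,613.60).
Bill 2, €10,477: 20% coinsurance on €10,477 = €2,095.40. Traveler owes €2,095.40 (running OOP €6,709).
Bill 3, €10,694: 20% coinsurance on €10,694 = €2,138.80. That would push OOP to €8,847.80, over the €8,800 cap, so traveler pays €8,800 − €6,709 = €2,091.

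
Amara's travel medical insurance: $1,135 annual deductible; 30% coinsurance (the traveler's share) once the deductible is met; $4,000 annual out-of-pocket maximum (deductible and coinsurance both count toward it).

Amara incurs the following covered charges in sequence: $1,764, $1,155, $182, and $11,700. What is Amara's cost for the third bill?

Claim 1 — $1,764: $1,135 to deductible, leaving $629; traveler's 30% is $188.70. Traveler owes $1,323.70 (running OOP $1,323.70).
Claim 2 — $1,155: deductible met; 30% of $1,155 = $346.50. Traveler owes $346.50 (running OOP $1,670.20).
Claim 3 — $182: 30% coinsurance on $182 = $54.60. Traveler pays $54.60; OOP now $1,724.80.

$54.60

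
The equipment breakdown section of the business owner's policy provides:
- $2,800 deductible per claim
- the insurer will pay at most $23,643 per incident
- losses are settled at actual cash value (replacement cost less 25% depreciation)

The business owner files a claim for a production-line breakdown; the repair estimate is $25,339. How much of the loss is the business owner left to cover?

$9,134.75

Actual cash value after 25% depreciation: $25,339 × 75% = $19,004.25.
Subtract the deductible: $19,004.25 − $2,800 = $16,204.25.
$16,204.25 is within the $23,643 limit, so the insurer pays $16,204.25.
The business owner bears the rest of the original loss: $25,339 − $16,204.25 = $9,134.75.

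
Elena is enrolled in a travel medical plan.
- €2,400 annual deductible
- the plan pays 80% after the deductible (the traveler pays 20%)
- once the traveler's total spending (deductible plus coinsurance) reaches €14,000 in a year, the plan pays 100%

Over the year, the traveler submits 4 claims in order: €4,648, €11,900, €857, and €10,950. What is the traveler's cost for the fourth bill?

Claim 1 (€4,648): €2,400 finishes the deductible; €2,248 goes to coinsurance; 20% of €2,248 = €449.60. Traveler pays €2,849.60; OOP now €2,849.60.
Claim 2 (€11,900): deductible met; 20% of €11,900 = €2,380. Traveler owes €2,380 (running OOP €5,229.60).
Claim 3 (€857): deductible already satisfied, so traveler's share is 20% × €857 = €171.40. Cost to traveler: €171.40. OOP to date €5,401.
Claim 4 (€10,950): deductible already satisfied, so traveler's share is 20% × €10,950 = €2,190. Traveler pays €2,190; OOP now €7,591.

€2,190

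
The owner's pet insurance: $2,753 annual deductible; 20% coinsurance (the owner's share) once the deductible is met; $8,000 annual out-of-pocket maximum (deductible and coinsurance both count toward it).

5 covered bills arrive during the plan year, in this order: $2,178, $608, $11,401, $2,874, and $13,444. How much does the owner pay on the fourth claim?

$574.80

#1 ($2,178): entire amount goes to the deductible. Owner owes $2,178 (running OOP $2,178).
#2 ($608): deductible takes $575, $33 remains; 20% of $33 = $6.60. Owner pays $581.60; OOP now $2,759.60.
#3 ($11,401): 20% coinsurance on $11,401 = $2,280.20. Owner owes $2,280.20 (running OOP $5,039.80).
#4 ($2,874): deductible met; 20% of $2,874 = $574.80. Owner pays $574.80; OOP now $5,614.60.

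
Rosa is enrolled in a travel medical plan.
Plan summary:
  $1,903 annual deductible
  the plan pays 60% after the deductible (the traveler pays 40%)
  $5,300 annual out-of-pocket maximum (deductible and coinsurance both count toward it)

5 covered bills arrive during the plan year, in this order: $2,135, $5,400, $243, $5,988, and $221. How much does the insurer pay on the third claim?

Claim 1 — $2,135: deductible takes $1,903, $232 remains; coinsurance $232 × 40% = $92.80. Traveler owes $1,995.80 (running OOP $1,995.80). Insurer: $2,135 − $1,995.80 = $139.20.
Claim 2 — $5,400: deductible met; 40% of $5,400 = $2,160. Cost to traveler: $2,160. OOP to date $4,155.80. Plan pays $5,400 − $2,160 = $3,240.
Claim 3 — $243: 40% coinsurance on $243 = $97.20. Traveler pays $97.20; OOP now $4,253. Insurer: $243 − $97.20 = $145.80.

$145.80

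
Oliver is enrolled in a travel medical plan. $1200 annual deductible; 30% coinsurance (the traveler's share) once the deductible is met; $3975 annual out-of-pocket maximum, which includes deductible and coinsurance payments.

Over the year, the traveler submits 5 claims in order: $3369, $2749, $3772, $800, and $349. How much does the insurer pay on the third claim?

Claim 1 — $3369: deductible takes $1200, $2169 remains; traveler's 30% is $650.70. Traveler owes $1850.70 (running OOP $1850.70). Insurer: $3369 − $1850.70 = $1518.30.
Claim 2 — $2749: 30% coinsurance on $2749 = $824.70. Traveler owes $824.70 (running OOP $2675.40). Insurer: $2749 − $824.70 = $1924.30.
Claim 3 — $3772: deductible met; 30% of $3772 = $1131.60. Cost to traveler: $1131.60. OOP to date $3807. Plan pays $3772 − $1131.60 = $2640.40.

$2640.40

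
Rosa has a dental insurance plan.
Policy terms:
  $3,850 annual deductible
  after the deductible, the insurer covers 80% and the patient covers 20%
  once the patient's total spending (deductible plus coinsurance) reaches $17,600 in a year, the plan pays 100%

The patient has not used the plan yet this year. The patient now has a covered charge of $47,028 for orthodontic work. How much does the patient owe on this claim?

Nothing has been paid toward the $3,850 deductible, so the first $3,850 of this charge is applied there.
That leaves $47,028 − $3,850 = $43,178 for coinsurance.
Patient's 20% share of $43,178 is $8,635.60.
So the patient owes $3,850 + $8,635.60 = $12,485.60 before any cap.
Year-to-date out-of-pocket becomes $0 + $12,485.60 = $12,485.60, still under the $17,600 maximum, so no cap applies.

$12,485.60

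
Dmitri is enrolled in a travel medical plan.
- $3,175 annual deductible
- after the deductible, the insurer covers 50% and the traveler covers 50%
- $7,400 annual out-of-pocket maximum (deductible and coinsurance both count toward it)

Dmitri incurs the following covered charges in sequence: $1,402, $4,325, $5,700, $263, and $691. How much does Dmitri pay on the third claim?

$2,850

#1 ($1,402): all of it applies to the deductible. Traveler owes $1,402 (running OOP $1,402).
#2 ($4,325): deductible takes $1,773, $2,552 remains; traveler's 50% is $1,276. Traveler owes $3,049 (running OOP $4,451).
#3 ($5,700): deductible already satisfied, so traveler's share is 50% × $5,700 = $2,850. Traveler pays $2,850; OOP now $7,301.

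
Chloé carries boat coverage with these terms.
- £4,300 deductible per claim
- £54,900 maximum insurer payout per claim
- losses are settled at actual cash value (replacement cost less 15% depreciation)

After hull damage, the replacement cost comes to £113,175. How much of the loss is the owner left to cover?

Depreciate 15%: the covered value is £113,175 × 0.85 = £96,198.75.
Less the £4,300 deductible: £96,198.75 − £4,300 = £91,898.75.
Since £91,898.75 > £54,900, the payout is capped at £54,900.
Owner's share is the uncovered remainder: £113,175 − £54,900 = £58,275.

£58,275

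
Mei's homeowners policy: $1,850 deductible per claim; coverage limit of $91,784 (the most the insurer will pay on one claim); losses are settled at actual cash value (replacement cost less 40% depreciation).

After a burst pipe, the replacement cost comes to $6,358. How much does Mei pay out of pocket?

$4,393.20

At 40% depreciation, ACV = $6,358 − $2,543.20 = $3,814.80.
Subtract the deductible: $3,814.80 − $1,850 = $1,964.80.
That's under the $91,784 cap, so the insurer reimburses the full $1,964.80.
The homeowner bears the rest of the original loss: $6,358 − $1,964.80 = $4,393.20.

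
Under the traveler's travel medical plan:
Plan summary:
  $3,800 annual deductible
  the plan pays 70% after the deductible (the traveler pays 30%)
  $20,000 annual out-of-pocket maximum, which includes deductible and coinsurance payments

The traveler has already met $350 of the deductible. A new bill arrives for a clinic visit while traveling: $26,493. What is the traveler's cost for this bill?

$10,362.90

Deductible still to meet: $3,800 − $350 = $3,450.
The remaining $23,043 (= $26,493 − $3,450) moves to coinsurance.
Traveler's 30% share of $23,043 is $6,912.90.
That puts the traveler's cost at $3,450 + $6,912.90 = $10,362.90 before any cap.
Total out-of-pocket so far would be $350 + $10,362.90 = $10,712.90, below the $20,000 cap — no reduction.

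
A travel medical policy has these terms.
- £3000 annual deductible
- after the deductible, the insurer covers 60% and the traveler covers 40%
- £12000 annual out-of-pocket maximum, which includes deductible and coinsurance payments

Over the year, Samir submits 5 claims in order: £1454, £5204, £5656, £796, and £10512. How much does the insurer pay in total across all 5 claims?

£12373.20

Bill 1, £1454: entire amount goes to the deductible. Traveler pays £1454; OOP now £1454. Insurer: £1454 − £1454 = £0.
Bill 2, £5204: deductible takes £1546, £3658 remains; traveler's 40% is £1463.20. Cost to traveler: £3009.20. OOP to date £4463.20. Insurer: £5204 − £3009.20 = £2194.80.
Bill 3, £5656: 40% coinsurance on £5656 = £2262.40. Traveler pays £2262.40; OOP now £6725.60. Insurer: £5656 − £2262.40 = £3393.60.
Bill 4, £796: deductible already satisfied, so traveler's share is 40% × £796 = £318.40. Traveler owes £318.40 (running OOP £7044). Plan pays £796 − £318.40 = £477.60.
Bill 5, £10512: deductible met; 40% of £10512 = £4204.80. Traveler owes £4204.80 (running OOP £11248.80). Insurer: £10512 − £4204.80 = £6307.20.
Insurer total = bills − traveler's total = £23622 − £11248.80 = £12373.20.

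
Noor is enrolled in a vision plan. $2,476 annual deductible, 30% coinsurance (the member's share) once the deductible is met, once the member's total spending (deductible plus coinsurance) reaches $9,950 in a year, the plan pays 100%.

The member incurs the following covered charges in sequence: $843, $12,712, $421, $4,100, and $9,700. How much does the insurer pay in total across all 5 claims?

#1 ($843): fully absorbed by the deductible. Member pays $843; OOP now $843. Insurer: $843 − $843 = $0.
#2 ($12,712): deductible takes $1,633, $11,079 remains; member's 30% is $3,323.70. Member owes $4,956.70 (running OOP $5,799.70). Plan pays $12,712 − $4,956.70 = $7,755.30.
#3 ($421): deductible already satisfied, so member's share is 30% × $421 = $126.30. Cost to member: $126.30. OOP to date $5,926. Insurer: $421 − $126.30 = $294.70.
#4 ($4,100): deductible met; 30% of $4,100 = $1,230. Member owes $1,230 (running OOP $7,156). Plan pays $4,100 − $1,230 = $2,870.
#5 ($9,700): 30% coinsurance on $9,700 = $2,910. OOP would hit $10,066 > $9,950, so the cap limits the member to $9,950 − $7,156 = $2,794. Plan pays $9,700 − $2,794 = $6,906.
Insurer total: $0 + $7,755.30 + $294.70 + $2,870 + $6,906 = $17,826.

$17,826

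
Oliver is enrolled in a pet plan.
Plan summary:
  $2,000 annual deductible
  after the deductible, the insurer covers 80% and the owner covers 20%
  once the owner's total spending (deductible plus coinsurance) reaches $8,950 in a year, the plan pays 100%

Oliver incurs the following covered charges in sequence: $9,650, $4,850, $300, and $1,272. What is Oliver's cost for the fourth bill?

#1 ($9,650): $2,000 to deductible, leaving $7,650; 20% of $7,650 = $1,530. Owner pays $3,530; OOP now $3,530.
#2 ($4,850): deductible met; 20% of $4,850 = $970. Cost to owner: $970. OOP to date $4,500.
#3 ($300): deductible already satisfied, so owner's share is 20% × $300 = $60. Owner pays $60; OOP now $4,560.
#4 ($1,272): 20% coinsurance on $1,272 = $254.40. Owner owes $254.40 (running OOP $4,814.40).

$254.40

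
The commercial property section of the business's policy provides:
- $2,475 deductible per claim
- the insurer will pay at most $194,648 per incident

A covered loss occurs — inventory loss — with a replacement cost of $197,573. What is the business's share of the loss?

$2,925

Subtract the deductible: $197,573 − $2,475 = $195,098.
Since $195,098 > $194,648, the payout is capped at $194,648.
Out of pocket: $197,573 − $194,648 = $2,925.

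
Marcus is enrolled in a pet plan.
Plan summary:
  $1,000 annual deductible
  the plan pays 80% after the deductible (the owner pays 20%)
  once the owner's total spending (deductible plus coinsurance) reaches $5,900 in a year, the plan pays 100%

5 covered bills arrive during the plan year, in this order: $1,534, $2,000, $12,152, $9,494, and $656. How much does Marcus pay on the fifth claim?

$64

Bill 1, $1,534: $1,000 finishes the deductible; $534 goes to coinsurance; 20% of $534 = $106.80. Owner owes $1,106.80 (running OOP $1,106.80).
Bill 2, $2,000: deductible already satisfied, so owner's share is 20% × $2,000 = $400. Cost to owner: $400. OOP to date $1,506.80.
Bill 3, $12,152: deductible met; 20% of $12,152 = $2,430.40. Cost to owner: $2,430.40. OOP to date $3,937.20.
Bill 4, $9,494: deductible already satisfied, so owner's share is 20% × $9,494 = $1,898.80. Owner pays $1,898.80; OOP now $5,836.
Bill 5, $656: deductible met; 20% of $656 = $131.20. That would push OOP to $5,967.20, over the $5,900 cap, so owner pays $5,900 − $5,836 = $64.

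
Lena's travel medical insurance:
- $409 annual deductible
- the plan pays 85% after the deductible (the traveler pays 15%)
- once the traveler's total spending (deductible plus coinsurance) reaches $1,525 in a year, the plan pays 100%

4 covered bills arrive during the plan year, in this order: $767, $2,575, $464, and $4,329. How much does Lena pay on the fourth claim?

Claim 1 — $767: deductible takes $409, $358 remains; 15% of $358 = $53.70. Traveler owes $462.70 (running OOP $462.70).
Claim 2 — $2,575: deductible met; 15% of $2,575 = $386.25. Traveler pays $386.25; OOP now $848.95.
Claim 3 — $464: deductible met; 15% of $464 = $69.60. Traveler pays $69.60; OOP now $918.55.
Claim 4 — $4,329: deductible already satisfied, so traveler's share is 15% × $4,329 = $649.35. OOP would hit $1,567.90 > $1,525, so the cap limits the traveler to $1,525 − $918.55 = $606.45.

$606.45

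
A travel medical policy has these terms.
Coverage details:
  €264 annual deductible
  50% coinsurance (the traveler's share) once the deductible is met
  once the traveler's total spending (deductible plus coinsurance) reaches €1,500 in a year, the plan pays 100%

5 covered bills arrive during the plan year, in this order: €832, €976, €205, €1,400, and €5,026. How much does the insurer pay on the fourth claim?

#1 (€832): deductible takes €264, €568 remains; traveler's 50% is €284. Traveler pays €548; OOP now €548. Plan pays €832 − €548 = €284.
#2 (€976): deductible met; 50% of €976 = €488. Traveler pays €488; OOP now €1,036. Plan pays €976 − €488 = €488.
#3 (€205): deductible met; 50% of €205 = €102.50. Traveler pays €102.50; OOP now €1,138.50. Insurer: €205 − €102.50 = €102.50.
#4 (€1,400): deductible already satisfied, so traveler's share is 50% × €1,400 = €700. Adding that to €1,138.50 gives €1,838.50, past the €1,500 cap; traveler pays only €1,500 − €1,138.50 = €361.50. Plan pays €1,400 − €361.50 = €1,038.50.

€1,038.50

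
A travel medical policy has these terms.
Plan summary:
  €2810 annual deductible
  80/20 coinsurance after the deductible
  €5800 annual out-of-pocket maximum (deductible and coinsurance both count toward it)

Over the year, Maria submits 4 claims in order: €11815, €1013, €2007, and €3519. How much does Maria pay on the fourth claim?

€585

Claim 1 — €11815: deductible takes €2810, €9005 remains; 20% of €9005 = €1801. Traveler pays €4611; OOP now €4611.
Claim 2 — €1013: deductible met; 20% of €1013 = €202.60. Traveler pays €202.60; OOP now €4813.60.
Claim 3 — €2007: deductible already satisfied, so traveler's share is 20% × €2007 = €401.40. Traveler owes €401.40 (running OOP €5215).
Claim 4 — €3519: deductible met; 20% of €3519 = €703.80. OOP would hit €5918.80 > €5800, so the cap limits the traveler to €5800 − €5215 = €585.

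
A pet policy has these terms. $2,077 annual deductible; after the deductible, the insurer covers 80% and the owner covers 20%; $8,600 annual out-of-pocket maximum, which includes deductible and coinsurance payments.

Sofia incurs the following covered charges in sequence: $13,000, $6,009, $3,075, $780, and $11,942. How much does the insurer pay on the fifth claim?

$9,576.40

#1 ($13,000): deductible takes $2,077, $10,923 remains; owner's 20% is $2,184.60. Cost to owner: $4,261.60. OOP to date $4,261.60. Plan pays $13,000 − $4,261.60 = $8,738.40.
#2 ($6,009): deductible met; 20% of $6,009 = $1,201.80. Owner pays $1,201.80; OOP now $5,463.40. Insurer: $6,009 − $1,201.80 = $4,807.20.
#3 ($3,075): deductible already satisfied, so owner's share is 20% × $3,075 = $615. Owner owes $615 (running OOP $6,078.40). Insurer: $3,075 − $615 = $2,460.
#4 ($780): deductible already satisfied, so owner's share is 20% × $780 = $156. Owner pays $156; OOP now $6,234.40. Insurer: $780 − $156 = $624.
#5 ($11,942): 20% coinsurance on $11,942 = $2,388.40. OOP would hit $8,622.80 > $8,600, so the cap limits the owner to $8,600 − $6,234.40 = $2,365.60. Insurer: $11,942 − $2,365.60 = $9,576.40.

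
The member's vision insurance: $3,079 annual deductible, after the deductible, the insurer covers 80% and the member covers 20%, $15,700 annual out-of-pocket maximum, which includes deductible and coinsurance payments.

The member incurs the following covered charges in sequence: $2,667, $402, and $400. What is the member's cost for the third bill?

$88

Claim 1 ($2,667): entire amount goes to the deductible. Cost to member: $2,667. OOP to date $2,667.
Claim 2 ($402): all of it applies to the deductible. Member owes $402 (running OOP $3,069).
Claim 3 ($400): deductible takes $10, $390 remains; member's 20% is $78. Member owes $88 (running OOP $3,157).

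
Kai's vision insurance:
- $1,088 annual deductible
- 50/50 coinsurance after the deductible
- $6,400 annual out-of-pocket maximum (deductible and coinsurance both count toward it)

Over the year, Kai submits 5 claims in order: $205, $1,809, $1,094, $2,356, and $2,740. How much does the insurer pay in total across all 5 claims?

$3,558

Claim 1 ($205): all of it applies to the deductible. Member owes $205 (running OOP $205). Insurer: $205 − $205 = $0.
Claim 2 ($1,809): $883 to deductible, leaving $926; coinsurance $926 × 50% = $463. Member pays $1,346; OOP now $1,551. Plan pays $1,809 − $1,346 = $463.
Claim 3 ($1,094): deductible already satisfied, so member's share is 50% × $1,094 = $547. Cost to member: $547. OOP to date $2,098. Plan pays $1,094 − $547 = $547.
Claim 4 ($2,356): deductible already satisfied, so member's share is 50% × $2,356 = $1,178. Cost to member: $1,178. OOP to date $3,276. Insurer: $2,356 − $1,178 = $1,178.
Claim 5 ($2,740): deductible already satisfied, so member's share is 50% × $2,740 = $1,370. Cost to member: $1,370. OOP to date $4,646. Plan pays $2,740 − $1,370 = $1,370.
Insurer total: $0 + $463 + $547 + $1,178 + $1,370 = $3,558.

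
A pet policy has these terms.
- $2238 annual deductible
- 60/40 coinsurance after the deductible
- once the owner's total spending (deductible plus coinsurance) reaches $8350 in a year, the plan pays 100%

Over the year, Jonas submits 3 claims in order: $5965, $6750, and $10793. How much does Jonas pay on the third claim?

#1 ($5965): $2238 to deductible, leaving $3727; owner's 40% is $1490.80. Owner owes $3728.80 (running OOP $3728.80).
#2 ($6750): deductible met; 40% of $6750 = $2700. Owner pays $2700; OOP now $6428.80.
#3 ($10793): deductible already satisfied, so owner's share is 40% × $10793 = $4317.20. Adding that to $6428.80 gives $10746, past the $8350 cap; owner pays only $8350 − $6428.80 = $1921.20.

$1921.20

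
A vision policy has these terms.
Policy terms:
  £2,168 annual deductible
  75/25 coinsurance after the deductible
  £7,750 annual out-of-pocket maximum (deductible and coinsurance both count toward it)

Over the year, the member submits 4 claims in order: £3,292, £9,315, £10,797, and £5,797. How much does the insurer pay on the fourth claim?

£5,524

Claim 1 — £3,292: £2,168 to deductible, leaving £1,124; 25% of £1,124 = £281. Member pays £2,449; OOP now £2,449. Insurer: £3,292 − £2,449 = £843.
Claim 2 — £9,315: 25% coinsurance on £9,315 = £2,328.75. Member owes £2,328.75 (running OOP £4,777.75). Plan pays £9,315 − £2,328.75 = £6,986.25.
Claim 3 — £10,797: deductible met; 25% of £10,797 = £2,699.25. Cost to member: £2,699.25. OOP to date £7,477. Plan pays £10,797 − £2,699.25 = £8,097.75.
Claim 4 — £5,797: 25% coinsurance on £5,797 = £1,449.25. Adding that to £7,477 gives £8,926.25, past the £7,750 cap; member pays only £7,750 − £7,477 = £273. Plan pays £5,797 − £273 = £5,524.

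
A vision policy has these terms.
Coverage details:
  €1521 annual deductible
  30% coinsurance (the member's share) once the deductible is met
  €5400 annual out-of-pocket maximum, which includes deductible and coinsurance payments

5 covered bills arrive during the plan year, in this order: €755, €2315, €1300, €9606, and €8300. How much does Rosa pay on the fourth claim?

€2881.80

#1 (€755): all of it applies to the deductible. Member pays €755; OOP now €755.
#2 (€2315): €766 to deductible, leaving €1549; member's 30% is €464.70. Member owes €1230.70 (running OOP €1985.70).
#3 (€1300): 30% coinsurance on €1300 = €390. Member pays €390; OOP now €2375.70.
#4 (€9606): deductible already satisfied, so member's share is 30% × €9606 = €2881.80. Cost to member: €2881.80. OOP to date €5257.50.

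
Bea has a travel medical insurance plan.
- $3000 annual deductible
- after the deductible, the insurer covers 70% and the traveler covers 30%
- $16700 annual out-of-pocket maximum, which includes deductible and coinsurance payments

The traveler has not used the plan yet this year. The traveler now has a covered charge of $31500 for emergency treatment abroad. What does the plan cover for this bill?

$19950

The full $3000 deductible is still open; $3000 of this bill applies to it.
That leaves $31500 − $3000 = $28500 for coinsurance.
Coinsurance: $28500 × 30% = $8550.
So the traveler owes $3000 + $8550 = $11550 before any cap.
Year-to-date out-of-pocket becomes $0 + $11550 = $11550, still under the $16700 maximum, so no cap applies.
The plan picks up $31500 − $11550 = $19950.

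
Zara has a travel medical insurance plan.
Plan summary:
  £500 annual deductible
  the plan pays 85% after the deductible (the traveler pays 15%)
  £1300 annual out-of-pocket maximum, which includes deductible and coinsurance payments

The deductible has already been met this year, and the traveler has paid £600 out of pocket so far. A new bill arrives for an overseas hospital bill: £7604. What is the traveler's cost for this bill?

£700

The deductible is already satisfied, so the full bill goes to coinsurance.
Traveler's 15% share of £7604 is £1140.60.
Year-to-date out-of-pocket would reach £600 + £1140.60 = £1740.60, above the £1300 maximum, so the traveler pays only £1300 − £600 = £700.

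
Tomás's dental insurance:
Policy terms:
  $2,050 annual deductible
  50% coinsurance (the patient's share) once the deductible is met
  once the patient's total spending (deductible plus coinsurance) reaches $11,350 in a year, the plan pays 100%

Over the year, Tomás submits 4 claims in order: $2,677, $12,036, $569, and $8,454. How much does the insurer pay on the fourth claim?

Claim 1 — $2,677: $2,050 finishes the deductible; $627 goes to coinsurance; coinsurance $627 × 50% = $313.50. Patient owes $2,363.50 (running OOP $2,363.50). Plan pays $2,677 − $2,363.50 = $313.50.
Claim 2 — $12,036: deductible already satisfied, so patient's share is 50% × $12,036 = $6,018. Patient owes $6,018 (running OOP $8,381.50). Insurer: $12,036 − $6,018 = $6,018.
Claim 3 — $569: deductible met; 50% of $569 = $284.50. Patient owes $284.50 (running OOP $8,666). Plan pays $569 − $284.50 = $284.50.
Claim 4 — $8,454: 50% coinsurance on $8,454 = $4,227. OOP would hit $12,893 > $11,350, so the cap limits the patient to $11,350 − $8,666 = $2,684. Insurer: $8,454 − $2,684 = $5,770.

$5,770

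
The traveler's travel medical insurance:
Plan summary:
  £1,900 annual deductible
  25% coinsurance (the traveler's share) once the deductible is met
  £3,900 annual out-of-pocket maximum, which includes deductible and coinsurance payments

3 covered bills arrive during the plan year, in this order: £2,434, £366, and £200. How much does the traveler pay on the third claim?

£50

Bill 1, £2,434: deductible takes £1,900, £534 remains; coinsurance £534 × 25% = £133.50. Cost to traveler: £2,033.50. OOP to date £2,033.50.
Bill 2, £366: deductible already satisfied, so traveler's share is 25% × £366 = £91.50. Traveler owes £91.50 (running OOP £2,125).
Bill 3, £200: 25% coinsurance on £200 = £50. Traveler pays £50; OOP now £2,175.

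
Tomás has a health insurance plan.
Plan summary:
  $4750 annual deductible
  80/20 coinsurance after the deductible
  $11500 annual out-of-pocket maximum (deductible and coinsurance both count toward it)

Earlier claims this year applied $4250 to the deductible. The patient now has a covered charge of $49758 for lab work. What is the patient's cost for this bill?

$7250

Remaining deductible: $4750 − $4250 = $500.
The remaining $49258 (= $49758 − $500) moves to coinsurance.
Coinsurance: $49258 × 20% = $9851.60.
That puts the patient's cost at $500 + $9851.60 = $10351.60 before any cap.
Year-to-date out-of-pocket would reach $4250 + $10351.60 = $14601.60, above the $11500 maximum, so the patient pays only $11500 − $4250 = $7250.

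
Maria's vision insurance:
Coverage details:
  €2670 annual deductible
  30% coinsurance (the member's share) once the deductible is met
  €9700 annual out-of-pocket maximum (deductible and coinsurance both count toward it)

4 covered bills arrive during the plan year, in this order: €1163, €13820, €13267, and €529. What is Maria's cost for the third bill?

€3336.10

Bill 1, €1163: entire amount goes to the deductible. Cost to member: €1163. OOP to date €1163.
Bill 2, €13820: €1507 to deductible, leaving €12313; coinsurance €12313 × 30% = €3693.90. Member pays €5200.90; OOP now €6363.90.
Bill 3, €13267: deductible already satisfied, so member's share is 30% × €13267 = €3980.10. Adding that to €6363.90 gives €10344, past the €9700 cap; member pays only €9700 − €6363.90 = €3336.10.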